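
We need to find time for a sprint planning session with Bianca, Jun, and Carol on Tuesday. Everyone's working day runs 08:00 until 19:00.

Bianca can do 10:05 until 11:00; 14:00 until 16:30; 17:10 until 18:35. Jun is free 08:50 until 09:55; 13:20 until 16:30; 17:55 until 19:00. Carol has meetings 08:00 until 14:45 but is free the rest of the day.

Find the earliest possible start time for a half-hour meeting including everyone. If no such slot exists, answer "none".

Bianca free: 10:05-11:00, 14:00-16:30, 17:10-18:35.
Jun free: 08:50-09:55, 13:20-16:30, 17:55-19:00.
Carol free: 14:45-19:00 (invert busy blocks within the working day).
Bianca ∩ Jun: 14:00-16:30, 17:55-18:35.
Bianca ∩ Jun ∩ Carol: 14:45-16:30, 17:55-18:35.
The first common window of at least 30 minutes is 14:45-16:30, so the earliest start is 14:45.

14:45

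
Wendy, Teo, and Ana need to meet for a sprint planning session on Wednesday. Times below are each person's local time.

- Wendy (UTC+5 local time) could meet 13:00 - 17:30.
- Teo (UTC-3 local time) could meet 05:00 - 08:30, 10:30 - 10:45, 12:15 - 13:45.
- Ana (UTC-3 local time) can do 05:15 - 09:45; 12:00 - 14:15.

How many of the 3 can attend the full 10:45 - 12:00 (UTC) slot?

Wendy in UTC: 08:00-12:30 (subtract 5h to convert from UTC+5).
Teo in UTC: 08:00-11:30, 13:30-13:45, 15:15-16:45 (add 3h to convert from UTC-3).
Ana in UTC: 08:15-12:45, 15:00-17:15 (add 3h to convert from UTC-3).
Wendy and Ana can make the full 10:45-12:00 slot — that's 2.

2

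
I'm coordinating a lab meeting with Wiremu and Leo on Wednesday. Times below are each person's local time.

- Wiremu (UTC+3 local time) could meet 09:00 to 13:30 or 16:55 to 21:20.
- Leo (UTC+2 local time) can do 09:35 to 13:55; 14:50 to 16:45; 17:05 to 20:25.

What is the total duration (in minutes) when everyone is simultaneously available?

420

Wiremu in UTC: 06:00-10:30, 13:55-18:20 (subtract 3h to convert from UTC+3).
Leo in UTC: 07:35-11:55, 12:50-14:45, 15:05-18:25 (subtract 2h to convert from UTC+2).
Wiremu ∩ Leo: 07:35-10:30, 13:55-14:45, 15:05-18:20.
So the common availability across everyone is 07:35-10:30, 13:55-14:45, 15:05-18:20.
Summing the common windows: 175 + 50 + 195 = 420 minutes.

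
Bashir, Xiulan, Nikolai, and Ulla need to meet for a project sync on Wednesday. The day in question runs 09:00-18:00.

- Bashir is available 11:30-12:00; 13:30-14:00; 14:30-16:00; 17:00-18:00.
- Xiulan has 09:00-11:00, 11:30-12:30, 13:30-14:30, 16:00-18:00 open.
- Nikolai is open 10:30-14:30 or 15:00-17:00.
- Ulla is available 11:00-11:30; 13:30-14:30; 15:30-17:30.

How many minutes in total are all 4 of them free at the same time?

Bashir ∩ Xiulan: 11:30-12:00, 13:30-14:00, 17:00-18:00.
Bashir ∩ Xiulan ∩ Nikolai: 11:30-12:00, 13:30-14:00.
Bashir ∩ Xiulan ∩ Nikolai ∩ Ulla: 13:30-14:00.
That's a single block of 30 minutes.

30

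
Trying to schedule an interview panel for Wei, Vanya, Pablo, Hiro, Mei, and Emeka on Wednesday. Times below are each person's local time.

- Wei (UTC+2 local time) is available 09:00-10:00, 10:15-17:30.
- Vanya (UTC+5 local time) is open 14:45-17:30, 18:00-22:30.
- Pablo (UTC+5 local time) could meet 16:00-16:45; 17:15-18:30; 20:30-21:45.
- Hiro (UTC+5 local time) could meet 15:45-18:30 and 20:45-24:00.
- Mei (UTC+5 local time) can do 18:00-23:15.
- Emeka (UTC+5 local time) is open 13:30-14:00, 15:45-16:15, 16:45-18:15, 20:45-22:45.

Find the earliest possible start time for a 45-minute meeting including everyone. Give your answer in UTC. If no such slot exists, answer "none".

Wei in UTC: 07:00-08:00, 08:15-15:30 (subtract 2h to convert from UTC+2).
Vanya in UTC: 09:45-12:30, 13:00-17:30 (subtract 5h to convert from UTC+5).
Pablo in UTC: 11:00-11:45, 12:15-13:30, 15:30-16:45 (subtract 5h to convert from UTC+5).
Hiro in UTC: 10:45-13:30, 15:45-19:00 (subtract 5h to convert from UTC+5).
Mei in UTC: 13:00-18:15 (subtract 5h to convert from UTC+5).
Emeka in UTC: 08:30-09:00, 10:45-11:15, 11:45-13:15, 15:45-17:45 (subtract 5h to convert from UTC+5).
Wei ∩ Vanya: 09:45-12:30, 13:00-15:30.
Wei ∩ Vanya ∩ Pablo: 11:00-11:45, 12:15-12:30, 13:00-13:30.
Wei ∩ Vanya ∩ Pablo ∩ Hiro: 11:00-11:45, 12:15-12:30, 13:00-13:30.
Wei ∩ Vanya ∩ Pablo ∩ Hiro ∩ Mei: 13:00-13:30.
Wei ∩ Vanya ∩ Pablo ∩ Hiro ∩ Mei ∩ Emeka: 13:00-13:15.
No common window is at least 45 minutes long.

none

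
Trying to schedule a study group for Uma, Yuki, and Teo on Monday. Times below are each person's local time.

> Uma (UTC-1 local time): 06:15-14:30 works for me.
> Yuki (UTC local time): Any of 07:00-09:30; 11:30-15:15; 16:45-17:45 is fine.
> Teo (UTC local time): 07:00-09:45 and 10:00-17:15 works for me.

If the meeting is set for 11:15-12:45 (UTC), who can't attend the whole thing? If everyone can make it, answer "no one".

Yuki

Uma in UTC: 07:15-15:30 (add 1h to convert from UTC-1).
Yuki in UTC: 07:00-09:30, 11:30-15:15, 16:45-17:45.
Teo in UTC: 07:00-09:45, 10:00-17:15.
Uma: free for 11:15-12:45. Yuki: not fully free for 11:15-12:45. Teo: free for 11:15-12:45.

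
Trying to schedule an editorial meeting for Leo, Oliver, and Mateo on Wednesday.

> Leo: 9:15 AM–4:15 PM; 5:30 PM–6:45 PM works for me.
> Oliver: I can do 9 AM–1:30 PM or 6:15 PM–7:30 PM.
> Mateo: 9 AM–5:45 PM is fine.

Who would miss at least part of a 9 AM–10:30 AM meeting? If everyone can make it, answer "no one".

Leo

Leo: not fully free for 09:00-10:30. Oliver: free for 09:00-10:30. Mateo: free for 09:00-10:30.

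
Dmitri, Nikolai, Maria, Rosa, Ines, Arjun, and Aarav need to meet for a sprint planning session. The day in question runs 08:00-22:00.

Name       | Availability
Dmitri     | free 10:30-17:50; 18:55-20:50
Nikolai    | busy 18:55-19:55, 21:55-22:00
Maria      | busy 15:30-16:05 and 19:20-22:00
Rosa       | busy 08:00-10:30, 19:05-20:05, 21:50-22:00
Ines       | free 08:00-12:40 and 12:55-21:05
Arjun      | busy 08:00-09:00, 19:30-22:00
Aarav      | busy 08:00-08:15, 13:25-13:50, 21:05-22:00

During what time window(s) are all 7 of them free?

Dmitri free: 10:30-17:50, 18:55-20:50.
Nikolai free: 08:00-18:55, 19:55-21:55 (invert busy blocks within the working day).
Maria free: 08:00-15:30, 16:05-19:20 (invert busy blocks within the working day).
Rosa free: 10:30-19:05, 20:05-21:50 (invert busy blocks within the working day).
Ines free: 08:00-12:40, 12:55-21:05.
Arjun free: 09:00-19:30 (invert busy blocks within the working day).
Aarav free: 08:15-13:25, 13:50-21:05 (invert busy blocks within the working day).
Dmitri ∩ Nikolai: 10:30-17:50, 19:55-20:50.
Dmitri ∩ Nikolai ∩ Maria: 10:30-15:30, 16:05-17:50.
Dmitri ∩ Nikolai ∩ Maria ∩ Rosa: 10:30-15:30, 16:05-17:50.
Dmitri ∩ Nikolai ∩ Maria ∩ Rosa ∩ Ines: 10:30-12:40, 12:55-15:30, 16:05-17:50.
Dmitri ∩ Nikolai ∩ Maria ∩ Rosa ∩ Ines ∩ Arjun: 10:30-12:40, 12:55-15:30, 16:05-17:50.
Dmitri ∩ Nikolai ∩ Maria ∩ Rosa ∩ Ines ∩ Arjun ∩ Aarav: 10:30-12:40, 12:55-13:25, 13:50-15:30, 16:05-17:50.
So the common availability across everyone is 10:30-12:40, 12:55-13:25, 13:50-15:30, 16:05-17:50.

10:30-12:40, 12:55-13:25, 13:50-15:30, 16:05-17:50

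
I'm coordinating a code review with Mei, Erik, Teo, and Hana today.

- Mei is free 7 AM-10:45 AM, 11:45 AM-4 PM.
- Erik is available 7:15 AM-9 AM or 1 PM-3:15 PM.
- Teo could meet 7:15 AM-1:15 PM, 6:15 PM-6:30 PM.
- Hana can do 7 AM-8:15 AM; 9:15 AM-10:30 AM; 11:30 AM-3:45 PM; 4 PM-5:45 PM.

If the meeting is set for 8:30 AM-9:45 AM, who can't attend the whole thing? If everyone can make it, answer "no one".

Mei: free for 08:30-09:45. Erik: not fully free for 08:30-09:45. Teo: free for 08:30-09:45. Hana: not fully free for 08:30-09:45.

Erik, Hana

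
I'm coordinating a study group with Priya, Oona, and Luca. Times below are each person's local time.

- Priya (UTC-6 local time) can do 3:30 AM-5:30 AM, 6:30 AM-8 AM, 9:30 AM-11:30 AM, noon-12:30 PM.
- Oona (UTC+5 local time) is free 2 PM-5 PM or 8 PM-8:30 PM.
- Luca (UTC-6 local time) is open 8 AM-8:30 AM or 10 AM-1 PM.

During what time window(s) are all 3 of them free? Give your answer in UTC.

Priya in UTC: 09:30-11:30, 12:30-14:00, 15:30-17:30, 18:00-18:30 (add 6h to convert from UTC-6).
Oona in UTC: 09:00-12:00, 15:00-15:30 (subtract 5h to convert from UTC+5).
Luca in UTC: 14:00-14:30, 16:00-19:00 (add 6h to convert from UTC-6).
Priya ∩ Oona: 09:30-11:30.
Priya ∩ Oona ∩ Luca: ∅.
There is no time when everyone is free.

none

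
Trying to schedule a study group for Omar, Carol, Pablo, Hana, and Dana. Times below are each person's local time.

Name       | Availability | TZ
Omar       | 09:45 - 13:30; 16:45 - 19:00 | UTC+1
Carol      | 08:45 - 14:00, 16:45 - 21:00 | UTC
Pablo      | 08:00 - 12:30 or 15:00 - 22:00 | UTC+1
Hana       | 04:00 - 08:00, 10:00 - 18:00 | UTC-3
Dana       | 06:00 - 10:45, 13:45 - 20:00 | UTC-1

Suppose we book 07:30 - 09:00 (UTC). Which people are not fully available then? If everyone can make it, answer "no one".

Omar in UTC: 08:45-12:30, 15:45-18:00 (subtract 1h to convert from UTC+1).
Carol in UTC: 08:45-14:00, 16:45-21:00.
Pablo in UTC: 07:00-11:30, 14:00-21:00 (subtract 1h to convert from UTC+1).
Hana in UTC: 07:00-11:00, 13:00-21:00 (add 3h to convert from UTC-3).
Dana in UTC: 07:00-11:45, 14:45-21:00 (add 1h to convert from UTC-1).
Omar: not fully free for 07:30-09:00. Carol: not fully free for 07:30-09:00. Pablo: free for 07:30-09:00. Hana: free for 07:30-09:00. Dana: free for 07:30-09:00.

Carol, Omar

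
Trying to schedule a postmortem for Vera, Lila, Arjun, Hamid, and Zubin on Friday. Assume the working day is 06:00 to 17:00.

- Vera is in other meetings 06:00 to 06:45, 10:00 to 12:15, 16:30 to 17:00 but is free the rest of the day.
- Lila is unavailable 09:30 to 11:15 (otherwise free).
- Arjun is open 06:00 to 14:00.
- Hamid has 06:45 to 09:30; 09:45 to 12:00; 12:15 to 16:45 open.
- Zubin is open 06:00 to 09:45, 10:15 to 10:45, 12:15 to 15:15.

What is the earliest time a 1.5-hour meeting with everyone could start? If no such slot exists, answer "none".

Vera free: 06:45-10:00, 12:15-16:30 (invert busy blocks within the working day).
Lila free: 06:00-09:30, 11:15-17:00 (invert busy blocks within the working day).
Arjun free: 06:00-14:00.
Hamid free: 06:45-09:30, 09:45-12:00, 12:15-16:45.
Zubin free: 06:00-09:45, 10:15-10:45, 12:15-15:15.
Vera ∩ Lila: 06:45-09:30, 12:15-16:30.
Vera ∩ Lila ∩ Arjun: 06:45-09:30, 12:15-14:00.
Vera ∩ Lila ∩ Arjun ∩ Hamid: 06:45-09:30, 12:15-14:00.
Vera ∩ Lila ∩ Arjun ∩ Hamid ∩ Zubin: 06:45-09:30, 12:15-14:00.
The first common window of at least 90 minutes is 06:45-09:30, so the earliest start is 06:45.

06:45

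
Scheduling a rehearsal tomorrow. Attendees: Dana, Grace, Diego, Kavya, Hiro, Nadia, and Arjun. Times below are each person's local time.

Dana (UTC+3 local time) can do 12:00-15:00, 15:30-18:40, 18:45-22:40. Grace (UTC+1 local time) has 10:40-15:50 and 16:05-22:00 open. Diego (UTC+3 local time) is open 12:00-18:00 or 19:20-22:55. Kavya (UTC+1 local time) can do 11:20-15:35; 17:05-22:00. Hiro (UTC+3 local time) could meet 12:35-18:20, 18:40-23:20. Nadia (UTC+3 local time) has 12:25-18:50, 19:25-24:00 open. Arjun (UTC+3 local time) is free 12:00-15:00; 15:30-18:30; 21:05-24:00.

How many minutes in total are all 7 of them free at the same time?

Dana in UTC: 09:00-12:00, 12:30-15:40, 15:45-19:40 (subtract 3h to convert from UTC+3).
Grace in UTC: 09:40-14:50, 15:05-21:00 (subtract 1h to convert from UTC+1).
Diego in UTC: 09:00-15:00, 16:20-19:55 (subtract 3h to convert from UTC+3).
Kavya in UTC: 10:20-14:35, 16:05-21:00 (subtract 1h to convert from UTC+1).
Hiro in UTC: 09:35-15:20, 15:40-20:20 (subtract 3h to convert from UTC+3).
Nadia in UTC: 09:25-15:50, 16:25-21:00 (subtract 3h to convert from UTC+3).
Arjun in UTC: 09:00-12:00, 12:30-15:30, 18:05-21:00 (subtract 3h to convert from UTC+3).
Dana ∩ Grace: 09:40-12:00, 12:30-14:50, 15:05-15:40, 15:45-19:40.
Dana ∩ Grace ∩ Diego: 09:40-12:00, 12:30-14:50, 16:20-19:40.
Dana ∩ Grace ∩ Diego ∩ Kavya: 10:20-12:00, 12:30-14:35, 16:20-19:40.
Dana ∩ Grace ∩ Diego ∩ Kavya ∩ Hiro: 10:20-12:00, 12:30-14:35, 16:20-19:40.
Dana ∩ Grace ∩ Diego ∩ Kavya ∩ Hiro ∩ Nadia: 10:20-12:00, 12:30-14:35, 16:25-19:40.
Dana ∩ Grace ∩ Diego ∩ Kavya ∩ Hiro ∩ Nadia ∩ Arjun: 10:20-12:00, 12:30-14:35, 18:05-19:40.
Summing the common windows: 100 + 125 + 95 = 320 minutes.

320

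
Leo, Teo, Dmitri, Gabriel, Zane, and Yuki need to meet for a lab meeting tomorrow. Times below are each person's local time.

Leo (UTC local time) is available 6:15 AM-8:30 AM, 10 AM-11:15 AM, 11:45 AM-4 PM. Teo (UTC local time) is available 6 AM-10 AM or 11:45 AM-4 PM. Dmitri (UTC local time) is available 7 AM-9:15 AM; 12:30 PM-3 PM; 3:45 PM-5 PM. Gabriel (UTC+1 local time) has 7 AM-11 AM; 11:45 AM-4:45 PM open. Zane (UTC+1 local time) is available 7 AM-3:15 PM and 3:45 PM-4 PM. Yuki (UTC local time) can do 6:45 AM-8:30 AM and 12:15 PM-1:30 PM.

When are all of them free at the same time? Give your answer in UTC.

07:00-08:30, 12:30-13:30

Leo in UTC: 06:15-08:30, 10:00-11:15, 11:45-16:00.
Teo in UTC: 06:00-10:00, 11:45-16:00.
Dmitri in UTC: 07:00-09:15, 12:30-15:00, 15:45-17:00.
Gabriel in UTC: 06:00-10:00, 10:45-15:45 (subtract 1h to convert from UTC+1).
Zane in UTC: 06:00-14:15, 14:45-15:00 (subtract 1h to convert from UTC+1).
Yuki in UTC: 06:45-08:30, 12:15-13:30.
Leo ∩ Teo: 06:15-08:30, 11:45-16:00.
Leo ∩ Teo ∩ Dmitri: 07:00-08:30, 12:30-15:00, 15:45-16:00.
Leo ∩ Teo ∩ Dmitri ∩ Gabriel: 07:00-08:30, 12:30-15:00.
Leo ∩ Teo ∩ Dmitri ∩ Gabriel ∩ Zane: 07:00-08:30, 12:30-14:15, 14:45-15:00.
Leo ∩ Teo ∩ Dmitri ∩ Gabriel ∩ Zane ∩ Yuki: 07:00-08:30, 12:30-13:30.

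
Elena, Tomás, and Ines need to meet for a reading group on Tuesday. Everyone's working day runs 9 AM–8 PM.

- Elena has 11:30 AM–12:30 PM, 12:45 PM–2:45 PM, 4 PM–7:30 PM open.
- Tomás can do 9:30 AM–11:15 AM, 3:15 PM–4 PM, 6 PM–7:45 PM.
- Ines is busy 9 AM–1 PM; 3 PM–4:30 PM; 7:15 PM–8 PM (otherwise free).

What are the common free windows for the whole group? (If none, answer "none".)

Elena free: 11:30-12:30, 12:45-14:45, 16:00-19:30.
Tomás free: 09:30-11:15, 15:15-16:00, 18:00-19:45.
Ines free: 13:00-15:00, 16:30-19:15 (invert busy blocks within the working day).
Elena ∩ Tomás: 18:00-19:30.
Elena ∩ Tomás ∩ Ines: 18:00-19:15.
Those are the intersection windows.

18:00-19:15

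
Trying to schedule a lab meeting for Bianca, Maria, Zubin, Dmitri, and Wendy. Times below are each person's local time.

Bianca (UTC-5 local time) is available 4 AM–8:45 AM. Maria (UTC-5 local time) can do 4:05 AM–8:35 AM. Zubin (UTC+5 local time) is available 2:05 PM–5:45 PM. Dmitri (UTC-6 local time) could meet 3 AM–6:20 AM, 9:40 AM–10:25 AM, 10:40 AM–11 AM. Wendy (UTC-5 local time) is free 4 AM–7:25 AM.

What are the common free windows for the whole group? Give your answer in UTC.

09:05-12:20

Bianca in UTC: 09:00-13:45 (add 5h to convert from UTC-5).
Maria in UTC: 09:05-13:35 (add 5h to convert from UTC-5).
Zubin in UTC: 09:05-12:45 (subtract 5h to convert from UTC+5).
Dmitri in UTC: 09:00-12:20, 15:40-16:25, 16:40-17:00 (add 6h to convert from UTC-6).
Wendy in UTC: 09:00-12:25 (add 5h to convert from UTC-5).
Bianca ∩ Maria: 09:05-13:35.
Bianca ∩ Maria ∩ Zubin: 09:05-12:45.
Bianca ∩ Maria ∩ Zubin ∩ Dmitri: 09:05-12:20.
Bianca ∩ Maria ∩ Zubin ∩ Dmitri ∩ Wendy: 09:05-12:20.
Those are the intersection windows.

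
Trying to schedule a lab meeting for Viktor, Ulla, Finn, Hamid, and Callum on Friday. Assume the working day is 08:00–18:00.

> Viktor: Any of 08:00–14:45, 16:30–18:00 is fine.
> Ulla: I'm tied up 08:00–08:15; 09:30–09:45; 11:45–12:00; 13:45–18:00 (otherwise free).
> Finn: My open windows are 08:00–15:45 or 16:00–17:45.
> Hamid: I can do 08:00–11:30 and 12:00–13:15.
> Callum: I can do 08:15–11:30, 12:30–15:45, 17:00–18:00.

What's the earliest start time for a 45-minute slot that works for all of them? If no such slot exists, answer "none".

Viktor free: 08:00-14:45, 16:30-18:00.
Ulla free: 08:15-09:30, 09:45-11:45, 12:00-13:45 (invert busy blocks within the working day).
Finn free: 08:00-15:45, 16:00-17:45.
Hamid free: 08:00-11:30, 12:00-13:15.
Callum free: 08:15-11:30, 12:30-15:45, 17:00-18:00.
Viktor ∩ Ulla: 08:15-09:30, 09:45-11:45, 12:00-13:45.
Viktor ∩ Ulla ∩ Finn: 08:15-09:30, 09:45-11:45, 12:00-13:45.
Viktor ∩ Ulla ∩ Finn ∩ Hamid: 08:15-09:30, 09:45-11:30, 12:00-13:15.
Viktor ∩ Ulla ∩ Finn ∩ Hamid ∩ Callum: 08:15-09:30, 09:45-11:30, 12:30-13:15.
The first common window of at least 45 minutes is 08:15-09:30, so the earliest start is 08:15.

08:15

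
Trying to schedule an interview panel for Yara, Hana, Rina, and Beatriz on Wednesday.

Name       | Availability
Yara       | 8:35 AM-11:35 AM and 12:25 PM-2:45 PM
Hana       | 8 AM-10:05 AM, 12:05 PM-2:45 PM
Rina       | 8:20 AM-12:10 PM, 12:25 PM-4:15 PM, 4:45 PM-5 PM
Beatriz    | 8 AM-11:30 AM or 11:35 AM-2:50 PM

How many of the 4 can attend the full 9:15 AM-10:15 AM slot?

Yara, Rina, and Beatriz can make the full 09:15-10:15 slot — that's 3.

3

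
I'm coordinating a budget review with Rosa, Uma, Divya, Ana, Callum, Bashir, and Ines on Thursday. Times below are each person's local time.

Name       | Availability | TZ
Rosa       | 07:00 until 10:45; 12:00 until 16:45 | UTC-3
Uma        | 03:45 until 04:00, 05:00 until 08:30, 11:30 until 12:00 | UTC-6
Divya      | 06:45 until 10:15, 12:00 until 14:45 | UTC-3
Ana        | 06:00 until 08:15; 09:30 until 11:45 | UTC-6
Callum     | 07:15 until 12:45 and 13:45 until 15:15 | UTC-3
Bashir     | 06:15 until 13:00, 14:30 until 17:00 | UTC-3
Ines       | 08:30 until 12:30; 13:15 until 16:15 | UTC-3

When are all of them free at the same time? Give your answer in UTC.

Rosa in UTC: 10:00-13:45, 15:00-19:45 (add 3h to convert from UTC-3).
Uma in UTC: 09:45-10:00, 11:00-14:30, 17:30-18:00 (add 6h to convert from UTC-6).
Divya in UTC: 09:45-13:15, 15:00-17:45 (add 3h to convert from UTC-3).
Ana in UTC: 12:00-14:15, 15:30-17:45 (add 6h to convert from UTC-6).
Callum in UTC: 10:15-15:45, 16:45-18:15 (add 3h to convert from UTC-3).
Bashir in UTC: 09:15-16:00, 17:30-20:00 (add 3h to convert from UTC-3).
Ines in UTC: 11:30-15:30, 16:15-19:15 (add 3h to convert from UTC-3).
Rosa ∩ Uma: 11:00-13:45, 17:30-18:00.
Rosa ∩ Uma ∩ Divya: 11:00-13:15, 17:30-17:45.
Rosa ∩ Uma ∩ Divya ∩ Ana: 12:00-13:15, 17:30-17:45.
Rosa ∩ Uma ∩ Divya ∩ Ana ∩ Callum: 12:00-13:15, 17:30-17:45.
Rosa ∩ Uma ∩ Divya ∩ Ana ∩ Callum ∩ Bashir: 12:00-13:15, 17:30-17:45.
Rosa ∩ Uma ∩ Divya ∩ Ana ∩ Callum ∩ Bashir ∩ Ines: 12:00-13:15, 17:30-17:45.

12:00-13:15, 17:30-17:45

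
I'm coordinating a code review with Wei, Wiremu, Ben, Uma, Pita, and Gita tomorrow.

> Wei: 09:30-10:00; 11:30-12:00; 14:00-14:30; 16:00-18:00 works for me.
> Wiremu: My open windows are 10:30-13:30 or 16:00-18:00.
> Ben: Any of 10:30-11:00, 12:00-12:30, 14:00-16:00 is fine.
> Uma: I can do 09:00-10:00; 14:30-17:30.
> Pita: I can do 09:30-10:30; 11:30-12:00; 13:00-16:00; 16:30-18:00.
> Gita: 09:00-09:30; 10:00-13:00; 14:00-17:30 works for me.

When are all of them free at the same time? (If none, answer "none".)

none

Wei ∩ Wiremu: 11:30-12:00, 16:00-18:00.
Wei ∩ Wiremu ∩ Ben: ∅.
Wei ∩ Wiremu ∩ Ben ∩ Uma: ∅.
Wei ∩ Wiremu ∩ Ben ∩ Uma ∩ Pita: ∅.
Wei ∩ Wiremu ∩ Ben ∩ Uma ∩ Pita ∩ Gita: ∅.
There is no time when everyone is free.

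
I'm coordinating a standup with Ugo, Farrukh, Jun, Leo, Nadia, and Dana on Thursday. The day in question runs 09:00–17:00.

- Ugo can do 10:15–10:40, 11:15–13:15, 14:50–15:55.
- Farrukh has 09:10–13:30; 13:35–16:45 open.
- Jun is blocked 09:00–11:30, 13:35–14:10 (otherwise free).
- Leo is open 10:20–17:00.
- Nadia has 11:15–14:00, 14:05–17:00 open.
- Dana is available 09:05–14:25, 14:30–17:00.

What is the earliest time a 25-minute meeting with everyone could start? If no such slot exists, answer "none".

11:30

Ugo free: 10:15-10:40, 11:15-13:15, 14:50-15:55.
Farrukh free: 09:10-13:30, 13:35-16:45.
Jun free: 11:30-13:35, 14:10-17:00 (invert busy blocks within the working day).
Leo free: 10:20-17:00.
Nadia free: 11:15-14:00, 14:05-17:00.
Dana free: 09:05-14:25, 14:30-17:00.
Ugo ∩ Farrukh: 10:15-10:40, 11:15-13:15, 14:50-15:55.
Ugo ∩ Farrukh ∩ Jun: 11:30-13:15, 14:50-15:55.
Ugo ∩ Farrukh ∩ Jun ∩ Leo: 11:30-13:15, 14:50-15:55.
Ugo ∩ Farrukh ∩ Jun ∩ Leo ∩ Nadia: 11:30-13:15, 14:50-15:55.
Ugo ∩ Farrukh ∩ Jun ∩ Leo ∩ Nadia ∩ Dana: 11:30-13:15, 14:50-15:55.
The first common window of at least 25 minutes is 11:30-13:15, so the earliest start is 11:30.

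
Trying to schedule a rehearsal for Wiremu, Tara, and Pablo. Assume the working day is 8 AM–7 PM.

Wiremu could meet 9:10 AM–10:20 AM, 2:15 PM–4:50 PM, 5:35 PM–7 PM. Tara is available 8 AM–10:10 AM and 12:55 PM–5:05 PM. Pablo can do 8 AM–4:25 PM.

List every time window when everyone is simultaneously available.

09:10-10:10, 14:15-16:25

Wiremu ∩ Tara: 09:10-10:10, 14:15-16:50.
Wiremu ∩ Tara ∩ Pablo: 09:10-10:10, 14:15-16:25.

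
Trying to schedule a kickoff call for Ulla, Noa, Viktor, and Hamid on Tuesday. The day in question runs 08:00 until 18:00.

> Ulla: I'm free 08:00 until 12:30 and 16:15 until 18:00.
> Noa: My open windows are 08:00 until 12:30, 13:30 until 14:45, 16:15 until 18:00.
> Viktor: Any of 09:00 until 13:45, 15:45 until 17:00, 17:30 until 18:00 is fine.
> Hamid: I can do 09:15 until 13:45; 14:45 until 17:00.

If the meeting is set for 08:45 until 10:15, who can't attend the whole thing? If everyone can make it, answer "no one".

Hamid, Viktor

Ulla: free for 08:45-10:15. Noa: free for 08:45-10:15. Viktor: not fully free for 08:45-10:15. Hamid: not fully free for 08:45-10:15.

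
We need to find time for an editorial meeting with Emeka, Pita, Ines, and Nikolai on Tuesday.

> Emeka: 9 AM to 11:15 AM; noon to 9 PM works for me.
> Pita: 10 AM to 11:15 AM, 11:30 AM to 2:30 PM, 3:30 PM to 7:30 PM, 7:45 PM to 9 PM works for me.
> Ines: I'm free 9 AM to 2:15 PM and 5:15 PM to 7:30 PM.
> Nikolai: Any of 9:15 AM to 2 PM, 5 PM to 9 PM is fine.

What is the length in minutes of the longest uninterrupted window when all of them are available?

135

Emeka ∩ Pita: 10:00-11:15, 12:00-14:30, 15:30-19:30, 19:45-21:00.
Emeka ∩ Pita ∩ Ines: 10:00-11:15, 12:00-14:15, 17:15-19:30.
Emeka ∩ Pita ∩ Ines ∩ Nikolai: 10:00-11:15, 12:00-14:00, 17:15-19:30.
The longest is 17:15-19:30 at 135 minutes.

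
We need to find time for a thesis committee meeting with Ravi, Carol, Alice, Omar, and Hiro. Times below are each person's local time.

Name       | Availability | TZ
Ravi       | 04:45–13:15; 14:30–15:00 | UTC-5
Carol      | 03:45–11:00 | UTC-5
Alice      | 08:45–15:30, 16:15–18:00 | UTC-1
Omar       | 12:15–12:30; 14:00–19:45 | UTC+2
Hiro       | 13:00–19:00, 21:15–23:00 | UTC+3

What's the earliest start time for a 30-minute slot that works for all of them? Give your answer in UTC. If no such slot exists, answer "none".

Ravi in UTC: 09:45-18:15, 19:30-20:00 (add 5h to convert from UTC-5).
Carol in UTC: 08:45-16:00 (add 5h to convert from UTC-5).
Alice in UTC: 09:45-16:30, 17:15-19:00 (add 1h to convert from UTC-1).
Omar in UTC: 10:15-10:30, 12:00-17:45 (subtract 2h to convert from UTC+2).
Hiro in UTC: 10:00-16:00, 18:15-20:00 (subtract 3h to convert from UTC+3).
Ravi ∩ Carol: 09:45-16:00.
Ravi ∩ Carol ∩ Alice: 09:45-16:00.
Ravi ∩ Carol ∩ Alice ∩ Omar: 10:15-10:30, 12:00-16:00.
Ravi ∩ Carol ∩ Alice ∩ Omar ∩ Hiro: 10:15-10:30, 12:00-16:00.
Those are the intersection windows.
The first common window of at least 30 minutes is 12:00-16:00, so the earliest start is 12:00.

12:00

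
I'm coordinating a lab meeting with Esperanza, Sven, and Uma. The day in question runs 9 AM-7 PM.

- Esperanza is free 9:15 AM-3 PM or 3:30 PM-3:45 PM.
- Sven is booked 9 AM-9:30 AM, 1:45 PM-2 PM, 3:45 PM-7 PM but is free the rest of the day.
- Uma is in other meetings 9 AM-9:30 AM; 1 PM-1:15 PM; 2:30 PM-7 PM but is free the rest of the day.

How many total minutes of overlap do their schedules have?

270

Esperanza free: 09:15-15:00, 15:30-15:45.
Sven free: 09:30-13:45, 14:00-15:45 (invert busy blocks within the working day).
Uma free: 09:30-13:00, 13:15-14:30 (invert busy blocks within the working day).
Esperanza ∩ Sven: 09:30-13:45, 14:00-15:00, 15:30-15:45.
Esperanza ∩ Sven ∩ Uma: 09:30-13:00, 13:15-13:45, 14:00-14:30.
Summing the common windows: 210 + 30 + 30 = 270 minutes.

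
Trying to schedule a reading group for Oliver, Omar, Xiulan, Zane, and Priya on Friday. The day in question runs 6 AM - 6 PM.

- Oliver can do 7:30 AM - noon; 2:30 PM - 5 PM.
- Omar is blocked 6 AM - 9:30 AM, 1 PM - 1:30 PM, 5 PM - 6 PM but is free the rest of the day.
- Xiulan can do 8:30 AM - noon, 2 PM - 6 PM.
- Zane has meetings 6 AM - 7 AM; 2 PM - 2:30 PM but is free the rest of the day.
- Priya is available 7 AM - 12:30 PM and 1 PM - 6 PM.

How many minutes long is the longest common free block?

150

Oliver free: 07:30-12:00, 14:30-17:00.
Omar free: 09:30-13:00, 13:30-17:00 (invert busy blocks within the working day).
Xiulan free: 08:30-12:00, 14:00-18:00.
Zane free: 07:00-14:00, 14:30-18:00 (invert busy blocks within the working day).
Priya free: 07:00-12:30, 13:00-18:00.
Oliver ∩ Omar: 09:30-12:00, 14:30-17:00.
Oliver ∩ Omar ∩ Xiulan: 09:30-12:00, 14:30-17:00.
Oliver ∩ Omar ∩ Xiulan ∩ Zane: 09:30-12:00, 14:30-17:00.
Oliver ∩ Omar ∩ Xiulan ∩ Zane ∩ Priya: 09:30-12:00, 14:30-17:00.
Those are the intersection windows.
The longest is 09:30-12:00 at 150 minutes.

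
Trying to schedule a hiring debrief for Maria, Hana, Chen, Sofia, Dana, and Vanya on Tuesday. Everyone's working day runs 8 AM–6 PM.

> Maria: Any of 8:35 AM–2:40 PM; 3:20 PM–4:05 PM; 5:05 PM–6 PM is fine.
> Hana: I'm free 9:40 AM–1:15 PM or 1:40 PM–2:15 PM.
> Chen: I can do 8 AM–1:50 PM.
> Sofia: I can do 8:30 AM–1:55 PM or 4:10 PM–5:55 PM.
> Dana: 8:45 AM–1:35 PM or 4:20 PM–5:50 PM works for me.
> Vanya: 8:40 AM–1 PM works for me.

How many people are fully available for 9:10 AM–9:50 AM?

Maria, Chen, Sofia, Dana, and Vanya can make the full 09:10-09:50 slot — that's 5.

5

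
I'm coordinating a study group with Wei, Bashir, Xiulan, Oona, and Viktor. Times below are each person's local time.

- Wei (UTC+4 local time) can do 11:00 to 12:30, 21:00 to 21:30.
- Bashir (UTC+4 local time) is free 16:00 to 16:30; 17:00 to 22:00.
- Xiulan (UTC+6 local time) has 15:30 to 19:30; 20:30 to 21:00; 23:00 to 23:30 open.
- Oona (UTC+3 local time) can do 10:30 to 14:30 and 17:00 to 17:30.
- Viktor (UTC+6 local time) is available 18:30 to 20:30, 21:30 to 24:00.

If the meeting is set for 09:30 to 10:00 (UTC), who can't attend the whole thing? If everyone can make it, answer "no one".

Bashir, Viktor, Wei

Wei in UTC: 07:00-08:30, 17:00-17:30 (subtract 4h to convert from UTC+4).
Bashir in UTC: 12:00-12:30, 13:00-18:00 (subtract 4h to convert from UTC+4).
Xiulan in UTC: 09:30-13:30, 14:30-15:00, 17:00-17:30 (subtract 6h to convert from UTC+6).
Oona in UTC: 07:30-11:30, 14:00-14:30 (subtract 3h to convert from UTC+3).
Viktor in UTC: 12:30-14:30, 15:30-18:00 (subtract 6h to convert from UTC+6).
Wei: not fully free for 09:30-10:00. Bashir: not fully free for 09:30-10:00. Xiulan: free for 09:30-10:00. Oona: free for 09:30-10:00. Viktor: not fully free for 09:30-10:00.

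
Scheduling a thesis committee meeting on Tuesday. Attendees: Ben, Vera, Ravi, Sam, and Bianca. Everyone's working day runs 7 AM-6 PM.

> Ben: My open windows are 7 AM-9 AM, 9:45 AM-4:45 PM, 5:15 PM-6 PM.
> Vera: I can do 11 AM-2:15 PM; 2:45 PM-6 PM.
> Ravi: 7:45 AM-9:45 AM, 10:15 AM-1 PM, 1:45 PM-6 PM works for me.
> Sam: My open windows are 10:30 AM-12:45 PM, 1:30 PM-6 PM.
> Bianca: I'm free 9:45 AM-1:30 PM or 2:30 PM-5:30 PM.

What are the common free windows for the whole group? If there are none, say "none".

Ben ∩ Vera: 11:00-14:15, 14:45-16:45, 17:15-18:00.
Ben ∩ Vera ∩ Ravi: 11:00-13:00, 13:45-14:15, 14:45-16:45, 17:15-18:00.
Ben ∩ Vera ∩ Ravi ∩ Sam: 11:00-12:45, 13:45-14:15, 14:45-16:45, 17:15-18:00.
Ben ∩ Vera ∩ Ravi ∩ Sam ∩ Bianca: 11:00-12:45, 14:45-16:45, 17:15-17:30.
So the common availability across everyone is 11:00-12:45, 14:45-16:45, 17:15-17:30.

11:00-12:45, 14:45-16:45, 17:15-17:30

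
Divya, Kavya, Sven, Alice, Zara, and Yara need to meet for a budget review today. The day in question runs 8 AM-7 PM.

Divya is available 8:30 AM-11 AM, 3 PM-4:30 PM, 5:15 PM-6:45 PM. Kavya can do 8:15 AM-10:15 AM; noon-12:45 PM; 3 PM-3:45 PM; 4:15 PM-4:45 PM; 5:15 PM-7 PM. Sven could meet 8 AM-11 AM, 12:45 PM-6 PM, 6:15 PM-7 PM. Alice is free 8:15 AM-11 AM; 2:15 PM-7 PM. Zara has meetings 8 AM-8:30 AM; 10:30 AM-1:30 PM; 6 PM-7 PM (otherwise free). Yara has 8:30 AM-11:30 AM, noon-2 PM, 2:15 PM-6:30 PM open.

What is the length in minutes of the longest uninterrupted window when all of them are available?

105

Divya free: 08:30-11:00, 15:00-16:30, 17:15-18:45.
Kavya free: 08:15-10:15, 12:00-12:45, 15:00-15:45, 16:15-16:45, 17:15-19:00.
Sven free: 08:00-11:00, 12:45-18:00, 18:15-19:00.
Alice free: 08:15-11:00, 14:15-19:00.
Zara free: 08:30-10:30, 13:30-18:00 (invert busy blocks within the working day).
Yara free: 08:30-11:30, 12:00-14:00, 14:15-18:30.
Divya ∩ Kavya: 08:30-10:15, 15:00-15:45, 16:15-16:30, 17:15-18:45.
Divya ∩ Kavya ∩ Sven: 08:30-10:15, 15:00-15:45, 16:15-16:30, 17:15-18:00, 18:15-18:45.
Divya ∩ Kavya ∩ Sven ∩ Alice: 08:30-10:15, 15:00-15:45, 16:15-16:30, 17:15-18:00, 18:15-18:45.
Divya ∩ Kavya ∩ Sven ∩ Alice ∩ Zara: 08:30-10:15, 15:00-15:45, 16:15-16:30, 17:15-18:00.
Divya ∩ Kavya ∩ Sven ∩ Alice ∩ Zara ∩ Yara: 08:30-10:15, 15:00-15:45, 16:15-16:30, 17:15-18:00.
The longest is 08:30-10:15 at 105 minutes.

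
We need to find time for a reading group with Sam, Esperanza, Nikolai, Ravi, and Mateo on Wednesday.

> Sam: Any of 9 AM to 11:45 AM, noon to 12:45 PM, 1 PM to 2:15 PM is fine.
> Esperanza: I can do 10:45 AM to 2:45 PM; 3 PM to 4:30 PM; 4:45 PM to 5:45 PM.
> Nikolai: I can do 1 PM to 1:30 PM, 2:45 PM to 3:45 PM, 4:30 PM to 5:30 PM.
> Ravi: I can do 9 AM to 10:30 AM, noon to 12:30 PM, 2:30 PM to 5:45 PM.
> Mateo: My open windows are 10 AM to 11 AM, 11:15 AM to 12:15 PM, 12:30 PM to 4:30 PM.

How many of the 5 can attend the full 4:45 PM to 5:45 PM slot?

2

Esperanza and Ravi can make the full 16:45-17:45 slot — that's 2.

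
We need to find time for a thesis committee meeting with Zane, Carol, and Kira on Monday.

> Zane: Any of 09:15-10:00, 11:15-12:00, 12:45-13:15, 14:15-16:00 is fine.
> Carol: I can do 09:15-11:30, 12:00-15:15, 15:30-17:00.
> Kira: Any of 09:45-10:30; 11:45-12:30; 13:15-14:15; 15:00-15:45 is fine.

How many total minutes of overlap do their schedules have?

45

Zane ∩ Carol: 09:15-10:00, 11:15-11:30, 12:45-13:15, 14:15-15:15, 15:30-16:00.
Zane ∩ Carol ∩ Kira: 09:45-10:00, 15:00-15:15, 15:30-15:45.
So the common availability across everyone is 09:45-10:00, 15:00-15:15, 15:30-15:45.
Summing the common windows: 15 + 15 + 15 = 45 minutes.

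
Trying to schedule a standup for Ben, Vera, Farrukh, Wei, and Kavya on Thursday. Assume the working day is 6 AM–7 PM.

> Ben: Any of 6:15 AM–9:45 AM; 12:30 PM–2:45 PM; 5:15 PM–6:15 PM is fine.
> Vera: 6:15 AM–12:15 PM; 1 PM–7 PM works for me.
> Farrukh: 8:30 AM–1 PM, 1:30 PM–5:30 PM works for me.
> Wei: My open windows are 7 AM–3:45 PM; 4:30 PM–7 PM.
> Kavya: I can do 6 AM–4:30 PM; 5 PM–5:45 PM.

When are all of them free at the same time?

Ben ∩ Vera: 06:15-09:45, 13:00-14:45, 17:15-18:15.
Ben ∩ Vera ∩ Farrukh: 08:30-09:45, 13:30-14:45, 17:15-17:30.
Ben ∩ Vera ∩ Farrukh ∩ Wei: 08:30-09:45, 13:30-14:45, 17:15-17:30.
Ben ∩ Vera ∩ Farrukh ∩ Wei ∩ Kavya: 08:30-09:45, 13:30-14:45, 17:15-17:30.

08:30-09:45, 13:30-14:45, 17:15-17:30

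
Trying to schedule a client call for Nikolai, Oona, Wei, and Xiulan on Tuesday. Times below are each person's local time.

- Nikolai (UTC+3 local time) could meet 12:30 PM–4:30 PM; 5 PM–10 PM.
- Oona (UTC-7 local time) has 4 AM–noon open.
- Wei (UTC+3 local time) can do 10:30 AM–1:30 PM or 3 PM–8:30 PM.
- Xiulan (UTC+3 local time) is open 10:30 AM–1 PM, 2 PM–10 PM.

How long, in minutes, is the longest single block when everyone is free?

210

Nikolai in UTC: 09:30-13:30, 14:00-19:00 (subtract 3h to convert from UTC+3).
Oona in UTC: 11:00-19:00 (add 7h to convert from UTC-7).
Wei in UTC: 07:30-10:30, 12:00-17:30 (subtract 3h to convert from UTC+3).
Xiulan in UTC: 07:30-10:00, 11:00-19:00 (subtract 3h to convert from UTC+3).
Nikolai ∩ Oona: 11:00-13:30, 14:00-19:00.
Nikolai ∩ Oona ∩ Wei: 12:00-13:30, 14:00-17:30.
Nikolai ∩ Oona ∩ Wei ∩ Xiulan: 12:00-13:30, 14:00-17:30.
So the common availability across everyone is 12:00-13:30, 14:00-17:30.
The longest is 14:00-17:30 at 210 minutes.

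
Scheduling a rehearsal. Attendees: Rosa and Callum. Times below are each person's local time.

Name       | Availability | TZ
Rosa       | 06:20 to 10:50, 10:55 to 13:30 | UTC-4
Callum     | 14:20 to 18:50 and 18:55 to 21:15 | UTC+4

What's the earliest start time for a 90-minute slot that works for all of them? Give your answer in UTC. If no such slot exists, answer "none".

Rosa in UTC: 10:20-14:50, 14:55-17:30 (add 4h to convert from UTC-4).
Callum in UTC: 10:20-14:50, 14:55-17:15 (subtract 4h to convert from UTC+4).
Rosa ∩ Callum: 10:20-14:50, 14:55-17:15.
Those are the intersection windows.
The first common window of at least 90 minutes is 10:20-14:50, so the earliest start is 10:20.

10:20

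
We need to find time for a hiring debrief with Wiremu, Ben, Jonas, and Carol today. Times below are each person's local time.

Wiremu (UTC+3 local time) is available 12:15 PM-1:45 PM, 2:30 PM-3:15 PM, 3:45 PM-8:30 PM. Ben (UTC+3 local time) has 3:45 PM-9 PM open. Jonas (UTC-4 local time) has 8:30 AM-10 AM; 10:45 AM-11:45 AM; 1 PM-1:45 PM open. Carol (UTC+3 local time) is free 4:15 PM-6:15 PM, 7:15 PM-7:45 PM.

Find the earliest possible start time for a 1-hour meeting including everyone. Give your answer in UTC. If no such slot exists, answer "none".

none

Wiremu in UTC: 09:15-10:45, 11:30-12:15, 12:45-17:30 (subtract 3h to convert from UTC+3).
Ben in UTC: 12:45-18:00 (subtract 3h to convert from UTC+3).
Jonas in UTC: 12:30-14:00, 14:45-15:45, 17:00-17:45 (add 4h to convert from UTC-4).
Carol in UTC: 13:15-15:15, 16:15-16:45 (subtract 3h to convert from UTC+3).
Wiremu ∩ Ben: 12:45-17:30.
Wiremu ∩ Ben ∩ Jonas: 12:45-14:00, 14:45-15:45, 17:00-17:30.
Wiremu ∩ Ben ∩ Jonas ∩ Carol: 13:15-14:00, 14:45-15:15.
No common window is at least 60 minutes long.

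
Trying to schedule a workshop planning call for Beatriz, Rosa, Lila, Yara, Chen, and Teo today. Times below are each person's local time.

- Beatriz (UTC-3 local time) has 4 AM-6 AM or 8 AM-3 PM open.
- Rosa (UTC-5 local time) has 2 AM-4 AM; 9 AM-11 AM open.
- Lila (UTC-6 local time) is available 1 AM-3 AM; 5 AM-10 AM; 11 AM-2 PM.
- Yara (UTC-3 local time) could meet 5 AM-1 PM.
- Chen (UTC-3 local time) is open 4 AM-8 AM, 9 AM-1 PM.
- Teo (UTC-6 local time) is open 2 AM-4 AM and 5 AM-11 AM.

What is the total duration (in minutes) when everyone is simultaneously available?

180

Beatriz in UTC: 07:00-09:00, 11:00-18:00 (add 3h to convert from UTC-3).
Rosa in UTC: 07:00-09:00, 14:00-16:00 (add 5h to convert from UTC-5).
Lila in UTC: 07:00-09:00, 11:00-16:00, 17:00-20:00 (add 6h to convert from UTC-6).
Yara in UTC: 08:00-16:00 (add 3h to convert from UTC-3).
Chen in UTC: 07:00-11:00, 12:00-16:00 (add 3h to convert from UTC-3).
Teo in UTC: 08:00-10:00, 11:00-17:00 (add 6h to convert from UTC-6).
Beatriz ∩ Rosa: 07:00-09:00, 14:00-16:00.
Beatriz ∩ Rosa ∩ Lila: 07:00-09:00, 14:00-16:00.
Beatriz ∩ Rosa ∩ Lila ∩ Yara: 08:00-09:00, 14:00-16:00.
Beatriz ∩ Rosa ∩ Lila ∩ Yara ∩ Chen: 08:00-09:00, 14:00-16:00.
Beatriz ∩ Rosa ∩ Lila ∩ Yara ∩ Chen ∩ Teo: 08:00-09:00, 14:00-16:00.
Those are the intersection windows.
Summing the common windows: 60 + 120 = 180 minutes.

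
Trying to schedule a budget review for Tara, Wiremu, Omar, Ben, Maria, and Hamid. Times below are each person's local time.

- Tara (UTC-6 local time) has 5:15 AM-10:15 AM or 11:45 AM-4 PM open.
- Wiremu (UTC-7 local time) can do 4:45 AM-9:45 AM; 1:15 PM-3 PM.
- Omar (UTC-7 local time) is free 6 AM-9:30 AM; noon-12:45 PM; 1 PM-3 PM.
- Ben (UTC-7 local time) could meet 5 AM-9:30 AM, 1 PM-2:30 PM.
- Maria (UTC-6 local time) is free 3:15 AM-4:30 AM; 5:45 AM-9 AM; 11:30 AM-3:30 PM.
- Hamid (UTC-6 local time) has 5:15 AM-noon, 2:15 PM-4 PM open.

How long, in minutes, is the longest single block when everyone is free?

Tara in UTC: 11:15-16:15, 17:45-22:00 (add 6h to convert from UTC-6).
Wiremu in UTC: 11:45-16:45, 20:15-22:00 (add 7h to convert from UTC-7).
Omar in UTC: 13:00-16:30, 19:00-19:45, 20:00-22:00 (add 7h to convert from UTC-7).
Ben in UTC: 12:00-16:30, 20:00-21:30 (add 7h to convert from UTC-7).
Maria in UTC: 09:15-10:30, 11:45-15:00, 17:30-21:30 (add 6h to convert from UTC-6).
Hamid in UTC: 11:15-18:00, 20:15-22:00 (add 6h to convert from UTC-6).
Tara ∩ Wiremu: 11:45-16:15, 20:15-22:00.
Tara ∩ Wiremu ∩ Omar: 13:00-16:15, 20:15-22:00.
Tara ∩ Wiremu ∩ Omar ∩ Ben: 13:00-16:15, 20:15-21:30.
Tara ∩ Wiremu ∩ Omar ∩ Ben ∩ Maria: 13:00-15:00, 20:15-21:30.
Tara ∩ Wiremu ∩ Omar ∩ Ben ∩ Maria ∩ Hamid: 13:00-15:00, 20:15-21:30.
Those are the intersection windows.
The longest is 13:00-15:00 at 120 minutes.

120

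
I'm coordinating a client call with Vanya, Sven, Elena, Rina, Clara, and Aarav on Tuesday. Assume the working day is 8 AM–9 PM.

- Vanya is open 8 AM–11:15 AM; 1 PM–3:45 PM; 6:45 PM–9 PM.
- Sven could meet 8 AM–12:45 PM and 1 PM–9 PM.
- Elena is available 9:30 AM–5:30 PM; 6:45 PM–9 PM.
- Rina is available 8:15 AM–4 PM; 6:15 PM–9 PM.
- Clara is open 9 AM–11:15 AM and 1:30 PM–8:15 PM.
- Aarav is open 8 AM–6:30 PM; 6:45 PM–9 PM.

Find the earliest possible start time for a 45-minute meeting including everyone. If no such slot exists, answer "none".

09:30

Vanya ∩ Sven: 08:00-11:15, 13:00-15:45, 18:45-21:00.
Vanya ∩ Sven ∩ Elena: 09:30-11:15, 13:00-15:45, 18:45-21:00.
Vanya ∩ Sven ∩ Elena ∩ Rina: 09:30-11:15, 13:00-15:45, 18:45-21:00.
Vanya ∩ Sven ∩ Elena ∩ Rina ∩ Clara: 09:30-11:15, 13:30-15:45, 18:45-20:15.
Vanya ∩ Sven ∩ Elena ∩ Rina ∩ Clara ∩ Aarav: 09:30-11:15, 13:30-15:45, 18:45-20:15.
Those are the intersection windows.
The first common window of at least 45 minutes is 09:30-11:15, so the earliest start is 09:30.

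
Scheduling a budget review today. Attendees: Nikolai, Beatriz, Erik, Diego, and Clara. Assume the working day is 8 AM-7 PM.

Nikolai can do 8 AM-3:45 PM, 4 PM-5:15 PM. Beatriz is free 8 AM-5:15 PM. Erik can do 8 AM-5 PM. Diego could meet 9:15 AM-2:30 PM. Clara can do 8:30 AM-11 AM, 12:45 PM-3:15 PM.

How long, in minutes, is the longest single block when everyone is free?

105

Nikolai ∩ Beatriz: 08:00-15:45, 16:00-17:15.
Nikolai ∩ Beatriz ∩ Erik: 08:00-15:45, 16:00-17:00.
Nikolai ∩ Beatriz ∩ Erik ∩ Diego: 09:15-14:30.
Nikolai ∩ Beatriz ∩ Erik ∩ Diego ∩ Clara: 09:15-11:00, 12:45-14:30.
So the common availability across everyone is 09:15-11:00, 12:45-14:30.
The longest is 09:15-11:00 at 105 minutes.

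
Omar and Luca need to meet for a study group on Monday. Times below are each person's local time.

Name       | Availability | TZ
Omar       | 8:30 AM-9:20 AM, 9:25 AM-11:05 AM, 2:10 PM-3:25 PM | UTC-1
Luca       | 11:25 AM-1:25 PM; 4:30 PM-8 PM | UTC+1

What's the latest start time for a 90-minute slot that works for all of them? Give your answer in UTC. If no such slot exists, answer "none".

10:35

Omar in UTC: 09:30-10:20, 10:25-12:05, 15:10-16:25 (add 1h to convert from UTC-1).
Luca in UTC: 10:25-12:25, 15:30-19:00 (subtract 1h to convert from UTC+1).
Omar ∩ Luca: 10:25-12:05, 15:30-16:25.
So the common availability across everyone is 10:25-12:05, 15:30-16:25.
The last common window of at least 90 minutes is 10:25-12:05; a 90-minute meeting can start as late as 10:35 and still end by 12:05.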